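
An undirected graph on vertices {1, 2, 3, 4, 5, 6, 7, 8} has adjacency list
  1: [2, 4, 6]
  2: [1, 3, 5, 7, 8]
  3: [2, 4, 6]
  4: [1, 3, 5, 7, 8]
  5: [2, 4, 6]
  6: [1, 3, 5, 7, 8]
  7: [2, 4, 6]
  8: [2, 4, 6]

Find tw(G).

A width-3 tree decomposition is:
Bags: B1 = {1, 2, 4, 6}  B2 = {2, 4, 5, 6}  B3 = {2, 4, 6, 8}  B4 = {2, 3, 4, 6}  B5 = {2, 4, 6, 7}
Tree: B1–B2, B2–B3, B3–B4, B4–B5
Every bag has size at most 4, so the width is 4 − 1 = 3 and tw(G) ≤ 3. For the lower bound: the 4 vertex sets {1,4}, {2,5}, {6}, {8} are disjoint, each induces a connected subgraph, and every pair is joined by at least one edge of G. Contracting each set to a single vertex therefore yields K_{4} as a minor, and since treewidth is minor-monotone, tw(G) ≥ tw(K_{4}) = 3. Therefore the treewidth is 3.

3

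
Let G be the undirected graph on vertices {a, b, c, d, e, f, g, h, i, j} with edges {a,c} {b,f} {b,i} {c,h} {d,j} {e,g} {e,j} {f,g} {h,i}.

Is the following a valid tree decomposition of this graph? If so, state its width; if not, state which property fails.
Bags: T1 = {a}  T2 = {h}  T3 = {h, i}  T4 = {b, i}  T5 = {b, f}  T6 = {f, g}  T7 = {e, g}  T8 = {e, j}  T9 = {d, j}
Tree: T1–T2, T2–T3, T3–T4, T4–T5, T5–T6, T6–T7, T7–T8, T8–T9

A tree decomposition must satisfy three properties: every vertex lies in some bag; for every edge, both endpoints lie together in some bag; and for every vertex, the bags containing it form a connected subtree. Here vertex c appears in no bag, so the decomposition is invalid.

No — vertex c appears in no bag.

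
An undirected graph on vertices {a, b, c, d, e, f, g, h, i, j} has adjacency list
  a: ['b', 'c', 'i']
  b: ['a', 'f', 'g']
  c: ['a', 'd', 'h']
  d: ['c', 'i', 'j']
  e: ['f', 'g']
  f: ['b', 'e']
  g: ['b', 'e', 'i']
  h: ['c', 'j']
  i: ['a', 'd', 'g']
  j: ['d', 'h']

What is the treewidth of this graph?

A width-2 tree decomposition is:
Bags: B1 = {e, f, g}  B2 = {b, f, g}  B3 = {b, g, i}  B4 = {a, b, i}  B5 = {a, d, i}  B6 = {a, c, d}  B7 = {c, d, j}  B8 = {c, h, j}
Tree: B1–B2, B2–B3, B3–B4, B4–B5, B5–B6, B6–B7, B7–B8
The largest bag has 3 vertices, giving width 2; this decomposition certifies tw(G) ≤ 2. For the lower bound, G contains the cycle e–f–b–g–e, so G is not a forest; only forests have treewidth ≤ 1, hence tw(G) ≥ 2. Combining the bounds, tw(G) = 2.

2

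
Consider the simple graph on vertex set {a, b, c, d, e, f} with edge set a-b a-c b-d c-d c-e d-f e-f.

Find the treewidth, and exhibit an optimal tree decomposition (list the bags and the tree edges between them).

Each bag holds 3 vertices, so the decomposition has width 2, which upper-bounds the treewidth. The edges b–a–c–d–b form a cycle, so G is not a tree and its treewidth is at least 2. Therefore the treewidth is 2.

Treewidth 2.
One optimal decomposition is:
Bags: B1 = {a, b, d}  B2 = {a, c, d}  B3 = {c, d, f}  B4 = {c, e, f}
Tree: B1–B2, B2–B3, B3–B4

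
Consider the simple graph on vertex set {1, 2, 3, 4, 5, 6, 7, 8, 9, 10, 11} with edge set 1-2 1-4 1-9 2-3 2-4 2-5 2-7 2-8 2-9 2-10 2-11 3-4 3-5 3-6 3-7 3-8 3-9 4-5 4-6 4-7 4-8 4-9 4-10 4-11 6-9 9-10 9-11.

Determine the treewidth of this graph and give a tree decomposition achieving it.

The largest bag has 4 vertices, giving width 3; this decomposition certifies tw(G) ≤ 3. On the other hand G contains the 4-clique {2, 4, 9, 11}. A clique must lie in a single bag of any decomposition, so no decomposition can have width below 3. The upper and lower bounds meet at 3, so that is the treewidth.

Treewidth 3.
One such decomposition:
Bags: B1 = {2, 4, 9, 11}  B2 = {2, 3, 4, 9}  B3 = {2, 3, 4, 8}  B4 = {2, 4, 9, 10}  B5 = {2, 3, 4, 5}  B6 = {3, 4, 6, 9}  B7 = {2, 3, 4, 7}  B8 = {1, 2, 4, 9}
Tree: B1–B2, B2–B3, B2–B4, B3–B5, B2–B6, B5–B7, B2–B8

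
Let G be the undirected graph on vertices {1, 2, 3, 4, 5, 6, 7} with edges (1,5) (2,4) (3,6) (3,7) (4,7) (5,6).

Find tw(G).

A width-1 tree decomposition is:
Bags: B1 = {1, 5}  B2 = {5, 6}  B3 = {3, 6}  B4 = {3, 7}  B5 = {4, 7}  B6 = {2, 4}
Tree: B1–B2, B2–B3, B3–B4, B4–B5, B5–B6
Each bag holds 2 vertices, so the decomposition has width 1, which upper-bounds the treewidth. Any graph with an edge has treewidth ≥ 1, and G has the edge 1–5. Combining the bounds, tw(G) = 1.

1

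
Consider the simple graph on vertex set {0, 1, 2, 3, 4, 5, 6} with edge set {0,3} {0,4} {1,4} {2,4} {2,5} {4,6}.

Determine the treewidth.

1

A width-1 tree decomposition is:
Bags: B1 = {2, 4}  B2 = {0, 4}  B3 = {1, 4}  B4 = {0, 3}  B5 = {2, 5}  B6 = {4, 6}
Tree: B1–B2, B1–B3, B2–B4, B1–B5, B1–B6
Each bag holds 2 vertices, so the decomposition has width 1, which upper-bounds the treewidth. Since G has at least one edge (e.g. 4–2), it is not an edgeless graph, so tw(G) ≥ 1. Hence tw(G) = 1 exactly.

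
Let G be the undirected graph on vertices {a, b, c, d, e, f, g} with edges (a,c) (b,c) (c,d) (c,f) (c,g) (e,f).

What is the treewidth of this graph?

1

A width-1 tree decomposition is:
Bags: B1 = {c, g}  B2 = {c, f}  B3 = {b, c}  B4 = {c, d}  B5 = {a, c}  B6 = {e, f}
Tree: B1–B2, B2–B3, B3–B4, B4–B5, B2–B6
Each bag holds 2 vertices, so the decomposition has width 1, which upper-bounds the treewidth. Any graph with an edge has treewidth ≥ 1, and G has the edge c–g. Hence tw(G) = 1 exactly.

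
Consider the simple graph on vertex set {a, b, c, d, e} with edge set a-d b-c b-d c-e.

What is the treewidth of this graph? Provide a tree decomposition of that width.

Treewidth 1.
Bags: B1 = {c, e}  B2 = {b, c}  B3 = {b, d}  B4 = {a, d}
Tree: B1–B2, B2–B3, B3–B4

The largest bag has 2 vertices, giving width 1; this decomposition certifies tw(G) ≤ 1. G has an edge, so its treewidth is at least 1. The upper and lower bounds meet at 1, so that is the treewidth.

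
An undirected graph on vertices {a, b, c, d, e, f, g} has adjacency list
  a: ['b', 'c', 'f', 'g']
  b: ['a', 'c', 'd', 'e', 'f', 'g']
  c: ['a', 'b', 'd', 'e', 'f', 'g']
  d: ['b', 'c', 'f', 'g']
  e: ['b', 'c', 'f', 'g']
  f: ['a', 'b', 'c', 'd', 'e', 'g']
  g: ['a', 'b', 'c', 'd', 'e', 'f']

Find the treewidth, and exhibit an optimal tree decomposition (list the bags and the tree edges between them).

The largest bag has 5 vertices, giving width 4; this decomposition certifies tw(G) ≤ 4. Conversely, {b, c, d, f, g} is a clique of size 5, and the vertices of any clique must share a bag in every tree decomposition; so some bag has ≥ 5 vertices and tw(G) ≥ 4. Combining the bounds, tw(G) = 4.

Treewidth 4.
Bags: B1 = {b, c, d, f, g}  B2 = {b, c, e, f, g}  B3 = {a, b, c, f, g}
Tree: B1–B2, B1–B3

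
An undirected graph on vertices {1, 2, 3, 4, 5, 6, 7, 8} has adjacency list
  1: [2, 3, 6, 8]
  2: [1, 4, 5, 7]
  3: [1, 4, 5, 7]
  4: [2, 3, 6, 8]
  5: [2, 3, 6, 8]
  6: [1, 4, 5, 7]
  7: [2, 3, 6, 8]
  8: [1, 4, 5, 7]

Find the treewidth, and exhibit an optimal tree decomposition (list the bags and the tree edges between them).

Each bag holds 5 vertices, so the decomposition has width 4, which upper-bounds the treewidth. For the lower bound: the 5 vertex sets {1,3}, {4,6}, {2,7}, {5}, {8} are disjoint, each induces a connected subgraph, and every pair is joined by at least one edge of G. Contracting each set to a single vertex therefore yields K_{5} as a minor, and since treewidth is minor-monotone, tw(G) ≥ tw(K_{5}) = 4. Combining the bounds, tw(G) = 4.

Treewidth 4.
One such decomposition:
Bags: B1 = {1, 3, 4, 5, 7}  B2 = {1, 4, 5, 6, 7}  B3 = {1, 2, 4, 5, 7}  B4 = {1, 4, 5, 7, 8}
Tree: B1–B2, B2–B3, B3–B4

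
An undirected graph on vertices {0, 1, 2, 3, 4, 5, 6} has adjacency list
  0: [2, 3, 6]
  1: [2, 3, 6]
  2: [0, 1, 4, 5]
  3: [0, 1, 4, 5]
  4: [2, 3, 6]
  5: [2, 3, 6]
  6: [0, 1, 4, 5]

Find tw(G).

A width-3 tree decomposition is:
Bags: B1 = {0, 2, 3, 6}  B2 = {2, 3, 4, 6}  B3 = {1, 2, 3, 6}  B4 = {2, 3, 5, 6}
Tree: B1–B2, B2–B3, B3–B4
Each bag holds 4 vertices, so the decomposition has width 3, which upper-bounds the treewidth. For the lower bound: the 4 vertex sets {0,3}, {4,6}, {2}, {1} are disjoint, each induces a connected subgraph, and every pair is joined by at least one edge of G. Contracting each set to a single vertex therefore yields K_{4} as a minor, and since treewidth is minor-monotone, tw(G) ≥ tw(K_{4}) = 3. Therefore the treewidth is 3.

3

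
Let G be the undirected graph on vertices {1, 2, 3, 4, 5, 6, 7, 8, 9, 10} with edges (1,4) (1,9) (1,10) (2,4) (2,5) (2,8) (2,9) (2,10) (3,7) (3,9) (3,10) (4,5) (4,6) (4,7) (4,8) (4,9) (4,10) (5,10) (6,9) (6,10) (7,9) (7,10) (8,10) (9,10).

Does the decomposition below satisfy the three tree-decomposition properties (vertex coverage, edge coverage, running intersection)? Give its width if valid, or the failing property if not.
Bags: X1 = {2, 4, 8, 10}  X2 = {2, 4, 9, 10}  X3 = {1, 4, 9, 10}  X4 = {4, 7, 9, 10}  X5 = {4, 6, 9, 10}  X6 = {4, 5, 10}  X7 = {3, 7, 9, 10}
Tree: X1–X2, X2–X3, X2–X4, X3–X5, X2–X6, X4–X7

No — edge (2,5) lies in no bag.

A tree decomposition must satisfy three properties: every vertex lies in some bag; for every edge, both endpoints lie together in some bag; and for every vertex, the bags containing it form a connected subtree. Here edge (2,5) lies in no bag, so the decomposition is invalid.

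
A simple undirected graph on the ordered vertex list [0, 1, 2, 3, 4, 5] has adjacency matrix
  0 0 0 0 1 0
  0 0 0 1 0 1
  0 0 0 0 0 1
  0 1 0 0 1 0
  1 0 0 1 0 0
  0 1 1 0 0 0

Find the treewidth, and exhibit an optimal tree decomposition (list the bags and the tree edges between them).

Every bag has size at most 2, so the width is 2 − 1 = 1 and tw(G) ≤ 1. Since G has at least one edge (e.g. 0–4), it is not an edgeless graph, so tw(G) ≥ 1. Therefore the treewidth is 1.

Treewidth 1.
One such decomposition:
Bags: B1 = {0, 4}  B2 = {3, 4}  B3 = {1, 3}  B4 = {1, 5}  B5 = {2, 5}
Tree: B1–B2, B2–B3, B3–B4, B4–B5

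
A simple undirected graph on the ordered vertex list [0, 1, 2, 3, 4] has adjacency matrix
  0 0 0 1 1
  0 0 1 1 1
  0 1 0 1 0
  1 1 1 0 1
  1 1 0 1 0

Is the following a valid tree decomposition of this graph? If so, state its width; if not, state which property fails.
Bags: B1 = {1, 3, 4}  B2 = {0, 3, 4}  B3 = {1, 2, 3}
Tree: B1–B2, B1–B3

Checking the three conditions: (i) the bags cover all of {0, 1, 2, 3, 4}; (ii) for each edge, some bag contains both endpoints; (iii) the bags containing any fixed vertex form a subtree. All hold, so the decomposition is valid with width 3 − 1 = 2.

Yes; width 2.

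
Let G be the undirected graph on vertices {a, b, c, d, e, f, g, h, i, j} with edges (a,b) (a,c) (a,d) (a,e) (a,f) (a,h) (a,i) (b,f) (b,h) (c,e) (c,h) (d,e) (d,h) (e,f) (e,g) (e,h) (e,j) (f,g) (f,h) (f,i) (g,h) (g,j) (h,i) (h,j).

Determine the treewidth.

A width-3 tree decomposition is:
Bags: B1 = {e, f, g, h}  B2 = {a, e, f, h}  B3 = {e, g, h, j}  B4 = {a, f, h, i}  B5 = {a, b, f, h}  B6 = {a, c, e, h}  B7 = {a, d, e, h}
Tree: B1–B2, B1–B3, B2–B4, B4–B5, B2–B6, B2–B7
The largest bag has 4 vertices, giving width 3; this decomposition certifies tw(G) ≤ 3. For the lower bound, the 4 vertices {e, g, h, j} are pairwise adjacent, and any tree decomposition puts a clique entirely inside one bag — forcing width ≥ 3. The upper and lower bounds meet at 3, so that is the treewidth.

3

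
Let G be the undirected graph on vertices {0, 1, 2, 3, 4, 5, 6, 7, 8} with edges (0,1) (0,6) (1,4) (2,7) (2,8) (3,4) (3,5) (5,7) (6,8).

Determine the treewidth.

A width-2 tree decomposition is:
Bags: B1 = {2, 7, 8}  B2 = {5, 7, 8}  B3 = {3, 5, 8}  B4 = {3, 4, 8}  B5 = {1, 4, 8}  B6 = {0, 1, 8}  B7 = {0, 6, 8}
Tree: B1–B2, B2–B3, B3–B4, B4–B5, B5–B6, B6–B7
Each bag holds 3 vertices, so the decomposition has width 2, which upper-bounds the treewidth. The edges 8–2–7–5–3–4–1–0–6–8 form a cycle, so G is not a tree and its treewidth is at least 2. Combining the bounds, tw(G) = 2.

2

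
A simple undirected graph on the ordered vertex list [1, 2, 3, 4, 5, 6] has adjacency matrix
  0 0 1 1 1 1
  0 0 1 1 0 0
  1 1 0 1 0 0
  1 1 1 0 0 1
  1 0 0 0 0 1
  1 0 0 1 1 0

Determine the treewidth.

A width-2 tree decomposition is:
Bags: B1 = {2, 3, 4}  B2 = {1, 3, 4}  B3 = {1, 4, 6}  B4 = {1, 5, 6}
Tree: B1–B2, B2–B3, B3–B4
Every bag has size at most 3, so the width is 3 − 1 = 2 and tw(G) ≤ 2. For the lower bound, the 3 vertices {1, 3, 4} are pairwise adjacent, and any tree decomposition puts a clique entirely inside one bag — forcing width ≥ 2. Hence tw(G) = 2 exactly.

2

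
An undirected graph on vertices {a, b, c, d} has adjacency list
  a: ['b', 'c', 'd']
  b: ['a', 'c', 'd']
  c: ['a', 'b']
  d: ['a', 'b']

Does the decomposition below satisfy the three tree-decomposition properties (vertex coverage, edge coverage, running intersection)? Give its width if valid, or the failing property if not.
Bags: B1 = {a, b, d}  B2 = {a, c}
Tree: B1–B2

No — edge (b,c) lies in no bag.

A tree decomposition must satisfy three properties: every vertex lies in some bag; for every edge, both endpoints lie together in some bag; and for every vertex, the bags containing it form a connected subtree. Here edge (b,c) lies in no bag, so the decomposition is invalid.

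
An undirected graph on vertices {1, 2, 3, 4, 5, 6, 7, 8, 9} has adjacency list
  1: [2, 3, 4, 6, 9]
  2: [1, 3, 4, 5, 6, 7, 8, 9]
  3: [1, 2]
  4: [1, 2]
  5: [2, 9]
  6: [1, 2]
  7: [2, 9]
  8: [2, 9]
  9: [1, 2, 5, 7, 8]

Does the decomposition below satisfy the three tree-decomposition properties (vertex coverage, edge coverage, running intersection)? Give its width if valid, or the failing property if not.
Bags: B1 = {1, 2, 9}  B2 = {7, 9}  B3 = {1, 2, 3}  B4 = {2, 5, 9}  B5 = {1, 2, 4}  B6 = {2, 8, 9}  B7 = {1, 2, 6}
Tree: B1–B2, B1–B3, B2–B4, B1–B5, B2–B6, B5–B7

No — edge (2,7) lies in no bag.

A tree decomposition must satisfy three properties: every vertex lies in some bag; for every edge, both endpoints lie together in some bag; and for every vertex, the bags containing it form a connected subtree. Here edge (2,7) lies in no bag, so the decomposition is invalid.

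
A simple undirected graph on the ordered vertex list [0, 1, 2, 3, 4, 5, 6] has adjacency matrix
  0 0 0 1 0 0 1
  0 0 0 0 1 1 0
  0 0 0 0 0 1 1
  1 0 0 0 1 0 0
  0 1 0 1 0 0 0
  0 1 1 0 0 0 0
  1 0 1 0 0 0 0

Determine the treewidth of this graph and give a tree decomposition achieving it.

The largest bag has 3 vertices, giving width 2; this decomposition certifies tw(G) ≤ 2. Since 1–4–3–0–6–2–5–1 is a cycle in G, G is not acyclic. Forests are exactly the graphs of treewidth ≤ 1, so tw(G) ≥ 2. Hence tw(G) = 2 exactly.

Treewidth 2.
One such decomposition:
Bags: B1 = {1, 3, 4}  B2 = {0, 1, 3}  B3 = {0, 1, 6}  B4 = {1, 2, 6}  B5 = {1, 2, 5}
Tree: B1–B2, B2–B3, B3–B4, B4–B5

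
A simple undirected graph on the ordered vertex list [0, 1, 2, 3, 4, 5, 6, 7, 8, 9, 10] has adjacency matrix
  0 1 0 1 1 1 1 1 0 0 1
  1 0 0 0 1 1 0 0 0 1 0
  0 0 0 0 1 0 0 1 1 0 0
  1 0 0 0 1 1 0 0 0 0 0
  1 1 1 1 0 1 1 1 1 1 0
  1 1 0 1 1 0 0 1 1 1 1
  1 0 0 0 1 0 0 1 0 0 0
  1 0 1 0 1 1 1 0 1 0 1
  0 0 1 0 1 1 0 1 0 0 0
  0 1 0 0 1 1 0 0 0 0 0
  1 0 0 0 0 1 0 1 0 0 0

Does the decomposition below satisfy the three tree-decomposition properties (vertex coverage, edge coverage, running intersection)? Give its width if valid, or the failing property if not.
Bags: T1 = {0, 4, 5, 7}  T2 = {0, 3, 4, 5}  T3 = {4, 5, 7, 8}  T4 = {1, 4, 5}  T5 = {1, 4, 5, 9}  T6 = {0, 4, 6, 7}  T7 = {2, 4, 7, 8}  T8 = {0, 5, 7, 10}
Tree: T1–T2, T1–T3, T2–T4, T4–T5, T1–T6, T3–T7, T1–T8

No — edge (0,1) lies in no bag.

A tree decomposition must satisfy three properties: every vertex lies in some bag; for every edge, both endpoints lie together in some bag; and for every vertex, the bags containing it form a connected subtree. Here edge (0,1) lies in no bag, so the decomposition is invalid.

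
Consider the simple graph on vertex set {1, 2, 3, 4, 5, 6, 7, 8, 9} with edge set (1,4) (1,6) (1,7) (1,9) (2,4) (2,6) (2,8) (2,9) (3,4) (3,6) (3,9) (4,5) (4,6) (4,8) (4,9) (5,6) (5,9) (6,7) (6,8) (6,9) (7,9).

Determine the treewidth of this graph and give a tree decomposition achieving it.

Treewidth 3.
One optimal decomposition is:
Bags: B1 = {1, 6, 7, 9}  B2 = {1, 4, 6, 9}  B3 = {3, 4, 6, 9}  B4 = {2, 4, 6, 9}  B5 = {2, 4, 6, 8}  B6 = {4, 5, 6, 9}
Tree: B1–B2, B2–B3, B2–B4, B4–B5, B3–B6

Each bag holds 4 vertices, so the decomposition has width 3, which upper-bounds the treewidth. For the lower bound, the 4 vertices {2, 4, 6, 8} are pairwise adjacent, and any tree decomposition puts a clique entirely inside one bag — forcing width ≥ 3. The upper and lower bounds meet at 3, so that is the treewidth.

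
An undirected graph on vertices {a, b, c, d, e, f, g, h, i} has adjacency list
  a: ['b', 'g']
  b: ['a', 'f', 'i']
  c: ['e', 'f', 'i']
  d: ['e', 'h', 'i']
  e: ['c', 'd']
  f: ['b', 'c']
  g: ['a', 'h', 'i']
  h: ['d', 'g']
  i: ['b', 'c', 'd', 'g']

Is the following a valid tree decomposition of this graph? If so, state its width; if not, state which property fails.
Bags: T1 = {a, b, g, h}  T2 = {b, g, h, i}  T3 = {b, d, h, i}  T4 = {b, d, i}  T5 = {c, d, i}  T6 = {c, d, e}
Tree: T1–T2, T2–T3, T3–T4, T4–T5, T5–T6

A tree decomposition must satisfy three properties: every vertex lies in some bag; for every edge, both endpoints lie together in some bag; and for every vertex, the bags containing it form a connected subtree. Here vertex f appears in no bag, so the decomposition is invalid.

No — vertex f appears in no bag.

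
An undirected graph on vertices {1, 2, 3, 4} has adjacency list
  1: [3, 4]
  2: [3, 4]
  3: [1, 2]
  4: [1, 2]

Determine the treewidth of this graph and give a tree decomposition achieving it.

Treewidth 2.
One such decomposition:
Bags: B1 = {1, 3, 4}  B2 = {2, 3, 4}
Tree: B1–B2

Every bag has size at most 3, so the width is 3 − 1 = 2 and tw(G) ≤ 2. For the lower bound, G contains the cycle 3–1–4–2–3, so G is not a forest; only forests have treewidth ≤ 1, hence tw(G) ≥ 2. Hence tw(G) = 2 exactly.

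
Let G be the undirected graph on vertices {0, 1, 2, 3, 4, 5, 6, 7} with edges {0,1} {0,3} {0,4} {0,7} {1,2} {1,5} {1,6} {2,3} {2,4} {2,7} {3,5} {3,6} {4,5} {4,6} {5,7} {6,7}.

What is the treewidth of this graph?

4

A width-4 tree decomposition is:
Bags: B1 = {0, 2, 3, 5, 6}  B2 = {0, 1, 2, 5, 6}  B3 = {0, 2, 4, 5, 6}  B4 = {0, 2, 5, 6, 7}
Tree: B1–B2, B2–B3, B3–B4
The largest bag has 5 vertices, giving width 4; this decomposition certifies tw(G) ≤ 4. For the lower bound: the 5 vertex sets {3,6}, {0,1}, {4,5}, {2}, {7} are disjoint, each induces a connected subgraph, and every pair is joined by at least one edge of G. Contracting each set to a single vertex therefore yields K_{5} as a minor, and since treewidth is minor-monotone, tw(G) ≥ tw(K_{5}) = 4. Therefore the treewidth is 4.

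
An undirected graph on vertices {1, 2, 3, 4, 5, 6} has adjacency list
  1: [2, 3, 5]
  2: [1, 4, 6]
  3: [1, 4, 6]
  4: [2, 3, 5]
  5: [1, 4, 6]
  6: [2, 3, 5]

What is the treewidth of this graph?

A width-3 tree decomposition is:
Bags: B1 = {1, 2, 3, 5}  B2 = {2, 3, 5, 6}  B3 = {2, 3, 4, 5}
Tree: B1–B2, B2–B3
Every bag has size at most 4, so the width is 4 − 1 = 3 and tw(G) ≤ 3. For the lower bound: the 4 vertex sets {1,5}, {3,6}, {2}, {4} are disjoint, each induces a connected subgraph, and every pair is joined by at least one edge of G. Contracting each set to a single vertex therefore yields K_{4} as a minor, and since treewidth is minor-monotone, tw(G) ≥ tw(K_{4}) = 3. Combining the bounds, tw(G) = 3.

3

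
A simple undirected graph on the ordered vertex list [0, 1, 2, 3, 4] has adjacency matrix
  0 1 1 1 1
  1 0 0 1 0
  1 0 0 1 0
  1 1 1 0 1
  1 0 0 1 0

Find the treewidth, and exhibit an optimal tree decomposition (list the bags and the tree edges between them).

Every bag has size at most 3, so the width is 3 − 1 = 2 and tw(G) ≤ 2. For the lower bound, the 3 vertices {0, 1, 3} are pairwise adjacent, and any tree decomposition puts a clique entirely inside one bag — forcing width ≥ 2. The upper and lower bounds meet at 2, so that is the treewidth.

Treewidth 2.
Bags: B1 = {0, 2, 3}  B2 = {0, 1, 3}  B3 = {0, 3, 4}
Tree: B1–B2, B1–B3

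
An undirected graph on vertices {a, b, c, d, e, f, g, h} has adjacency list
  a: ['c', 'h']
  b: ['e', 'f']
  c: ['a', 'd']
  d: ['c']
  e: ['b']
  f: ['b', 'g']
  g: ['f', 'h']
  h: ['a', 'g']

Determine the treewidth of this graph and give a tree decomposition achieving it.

Treewidth 1.
Bags: B1 = {b, e}  B2 = {b, f}  B3 = {f, g}  B4 = {g, h}  B5 = {a, h}  B6 = {a, c}  B7 = {c, d}
Tree: B1–B2, B2–B3, B3–B4, B4–B5, B5–B6, B6–B7

Each bag holds 2 vertices, so the decomposition has width 1, which upper-bounds the treewidth. Since G has at least one edge (e.g. e–b), it is not an edgeless graph, so tw(G) ≥ 1. Combining the bounds, tw(G) = 1.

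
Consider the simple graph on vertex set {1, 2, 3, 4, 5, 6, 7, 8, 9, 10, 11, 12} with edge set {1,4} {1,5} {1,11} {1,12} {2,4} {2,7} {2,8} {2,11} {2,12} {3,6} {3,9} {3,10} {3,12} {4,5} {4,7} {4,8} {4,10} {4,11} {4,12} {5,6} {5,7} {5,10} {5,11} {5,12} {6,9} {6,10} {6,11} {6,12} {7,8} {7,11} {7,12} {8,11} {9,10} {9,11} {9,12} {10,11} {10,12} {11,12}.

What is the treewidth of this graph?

A width-4 tree decomposition is:
Bags: B1 = {4, 5, 10, 11, 12}  B2 = {5, 6, 10, 11, 12}  B3 = {4, 5, 7, 11, 12}  B4 = {6, 9, 10, 11, 12}  B5 = {2, 4, 7, 11, 12}  B6 = {2, 4, 7, 8, 11}  B7 = {3, 6, 9, 10, 12}  B8 = {1, 4, 5, 11, 12}
Tree: B1–B2, B1–B3, B2–B4, B3–B5, B5–B6, B4–B7, B1–B8
Each bag holds 5 vertices, so the decomposition has width 4, which upper-bounds the treewidth. On the other hand G contains the 5-clique {2, 4, 7, 8, 11}. A clique must lie in a single bag of any decomposition, so no decomposition can have width below 4. Hence tw(G) = 4 exactly.

4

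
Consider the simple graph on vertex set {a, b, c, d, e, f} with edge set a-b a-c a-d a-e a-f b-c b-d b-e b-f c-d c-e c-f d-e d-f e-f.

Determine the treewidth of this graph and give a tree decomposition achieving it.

With just one bag of size 6, the width is 6 − 1 = 5, so tw(G) ≤ 5. For the lower bound, the 6 vertices {a, b, c, d, e, f} are pairwise adjacent, and any tree decomposition puts a clique entirely inside one bag — forcing width ≥ 5. Hence tw(G) = 5 exactly.

Treewidth 5.
Bags: B1 = {a, b, c, d, e, f}
Tree: (single bag)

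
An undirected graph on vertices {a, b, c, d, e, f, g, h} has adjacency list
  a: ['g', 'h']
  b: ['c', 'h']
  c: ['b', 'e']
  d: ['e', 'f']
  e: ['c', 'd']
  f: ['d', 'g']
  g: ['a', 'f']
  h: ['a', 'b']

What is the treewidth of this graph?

2

A width-2 tree decomposition is:
Bags: B1 = {d, e, f}  B2 = {c, e, f}  B3 = {b, c, f}  B4 = {b, f, h}  B5 = {a, f, h}  B6 = {a, f, g}
Tree: B1–B2, B2–B3, B3–B4, B4–B5, B5–B6
The largest bag has 3 vertices, giving width 2; this decomposition certifies tw(G) ≤ 2. The edges f–d–e–c–b–h–a–g–f form a cycle, so G is not a tree and its treewidth is at least 2. The upper and lower bounds meet at 2, so that is the treewidth.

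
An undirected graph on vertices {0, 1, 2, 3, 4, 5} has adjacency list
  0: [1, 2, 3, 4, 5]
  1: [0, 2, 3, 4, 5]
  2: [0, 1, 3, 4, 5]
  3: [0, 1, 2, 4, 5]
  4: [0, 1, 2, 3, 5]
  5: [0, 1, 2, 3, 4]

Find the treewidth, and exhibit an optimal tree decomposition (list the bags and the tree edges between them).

A single bag containing all 6 vertices is trivially a valid decomposition of width 5. For the lower bound, the 6 vertices {0, 1, 2, 3, 4, 5} are pairwise adjacent, and any tree decomposition puts a clique entirely inside one bag — forcing width ≥ 5. The upper and lower bounds meet at 5, so that is the treewidth.

Treewidth 5.
One optimal decomposition is:
Bags: B1 = {0, 1, 2, 3, 4, 5}
Tree: (single bag)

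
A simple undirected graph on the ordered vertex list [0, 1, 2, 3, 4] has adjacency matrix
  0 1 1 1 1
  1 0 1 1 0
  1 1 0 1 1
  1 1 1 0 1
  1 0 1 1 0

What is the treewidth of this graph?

A width-3 tree decomposition is:
Bags: B1 = {0, 1, 2, 3}  B2 = {0, 2, 3, 4}
Tree: B1–B2
Every bag has size at most 4, so the width is 4 − 1 = 3 and tw(G) ≤ 3. On the other hand G contains the 4-clique {0, 1, 2, 3}. A clique must lie in a single bag of any decomposition, so no decomposition can have width below 3. Hence tw(G) = 3 exactly.

3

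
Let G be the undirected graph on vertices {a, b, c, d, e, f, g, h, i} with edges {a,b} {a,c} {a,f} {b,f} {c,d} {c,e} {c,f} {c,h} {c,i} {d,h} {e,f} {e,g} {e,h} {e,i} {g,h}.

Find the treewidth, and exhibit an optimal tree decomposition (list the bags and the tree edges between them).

Treewidth 2.
One such decomposition:
Bags: B1 = {c, e, i}  B2 = {c, e, f}  B3 = {a, c, f}  B4 = {c, e, h}  B5 = {a, b, f}  B6 = {c, d, h}  B7 = {e, g, h}
Tree: B1–B2, B2–B3, B2–B4, B3–B5, B4–B6, B4–B7

The largest bag has 3 vertices, giving width 2; this decomposition certifies tw(G) ≤ 2. Conversely, {e, g, h} is a clique of size 3, and the vertices of any clique must share a bag in every tree decomposition; so some bag has ≥ 3 vertices and tw(G) ≥ 2. Hence tw(G) = 2 exactly.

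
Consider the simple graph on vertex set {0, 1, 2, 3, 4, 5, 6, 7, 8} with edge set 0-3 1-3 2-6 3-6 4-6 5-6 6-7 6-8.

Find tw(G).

A width-1 tree decomposition is:
Bags: B1 = {1, 3}  B2 = {3, 6}  B3 = {4, 6}  B4 = {5, 6}  B5 = {0, 3}  B6 = {6, 8}  B7 = {6, 7}  B8 = {2, 6}
Tree: B1–B2, B2–B3, B3–B4, B1–B5, B4–B6, B3–B7, B6–B8
Each bag holds 2 vertices, so the decomposition has width 1, which upper-bounds the treewidth. Any graph with an edge has treewidth ≥ 1, and G has the edge 3–1. Hence tw(G) = 1 exactly.

1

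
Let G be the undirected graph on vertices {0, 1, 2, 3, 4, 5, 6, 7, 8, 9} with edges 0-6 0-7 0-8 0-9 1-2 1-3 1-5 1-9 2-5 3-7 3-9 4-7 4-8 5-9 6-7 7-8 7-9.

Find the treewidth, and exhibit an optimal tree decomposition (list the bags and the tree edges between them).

The largest bag has 3 vertices, giving width 2; this decomposition certifies tw(G) ≤ 2. For the lower bound, the 3 vertices {1, 3, 9} are pairwise adjacent, and any tree decomposition puts a clique entirely inside one bag — forcing width ≥ 2. Hence tw(G) = 2 exactly.

Treewidth 2.
Bags: B1 = {1, 5, 9}  B2 = {1, 3, 9}  B3 = {3, 7, 9}  B4 = {0, 7, 9}  B5 = {0, 6, 7}  B6 = {0, 7, 8}  B7 = {1, 2, 5}  B8 = {4, 7, 8}
Tree: B1–B2, B2–B3, B3–B4, B4–B5, B5–B6, B1–B7, B6–B8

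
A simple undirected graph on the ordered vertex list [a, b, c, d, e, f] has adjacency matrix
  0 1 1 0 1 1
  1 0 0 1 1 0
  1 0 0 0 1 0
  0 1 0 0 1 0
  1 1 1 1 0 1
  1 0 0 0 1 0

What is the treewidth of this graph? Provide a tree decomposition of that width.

Treewidth 2.
One optimal decomposition is:
Bags: B1 = {a, e, f}  B2 = {a, b, e}  B3 = {b, d, e}  B4 = {a, c, e}
Tree: B1–B2, B2–B3, B2–B4

Each bag holds 3 vertices, so the decomposition has width 2, which upper-bounds the treewidth. On the other hand G contains the 3-clique {b, d, e}. A clique must lie in a single bag of any decomposition, so no decomposition can have width below 2. Combining the bounds, tw(G) = 2.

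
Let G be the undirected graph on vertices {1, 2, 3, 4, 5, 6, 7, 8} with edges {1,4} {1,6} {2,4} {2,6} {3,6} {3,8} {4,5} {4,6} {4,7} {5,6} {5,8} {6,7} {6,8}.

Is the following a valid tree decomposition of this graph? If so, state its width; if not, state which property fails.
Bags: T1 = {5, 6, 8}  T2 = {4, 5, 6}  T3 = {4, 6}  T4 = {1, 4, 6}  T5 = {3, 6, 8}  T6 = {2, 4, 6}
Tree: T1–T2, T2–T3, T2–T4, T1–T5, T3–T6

A tree decomposition must satisfy three properties: every vertex lies in some bag; for every edge, both endpoints lie together in some bag; and for every vertex, the bags containing it form a connected subtree. Here vertex 7 appears in no bag, so the decomposition is invalid.

No — vertex 7 appears in no bag.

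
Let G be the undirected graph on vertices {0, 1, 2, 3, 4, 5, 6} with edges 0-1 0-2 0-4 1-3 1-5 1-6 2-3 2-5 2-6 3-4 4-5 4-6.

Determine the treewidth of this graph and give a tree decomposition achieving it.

Each bag holds 4 vertices, so the decomposition has width 3, which upper-bounds the treewidth. For the lower bound: the 4 vertex sets {2,6}, {0,4}, {1}, {5} are disjoint, each induces a connected subgraph, and every pair is joined by at least one edge of G. Contracting each set to a single vertex therefore yields K_{4} as a minor, and since treewidth is minor-monotone, tw(G) ≥ tw(K_{4}) = 3. The upper and lower bounds meet at 3, so that is the treewidth.

Treewidth 3.
One optimal decomposition is:
Bags: B1 = {1, 2, 4, 6}  B2 = {0, 1, 2, 4}  B3 = {1, 2, 4, 5}  B4 = {1, 2, 3, 4}
Tree: B1–B2, B2–B3, B3–B4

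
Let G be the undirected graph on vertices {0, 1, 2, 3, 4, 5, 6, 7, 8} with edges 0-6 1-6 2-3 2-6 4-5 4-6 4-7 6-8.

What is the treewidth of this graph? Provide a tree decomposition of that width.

The largest bag has 2 vertices, giving width 1; this decomposition certifies tw(G) ≤ 1. Since G has at least one edge (e.g. 6–2), it is not an edgeless graph, so tw(G) ≥ 1. Combining the bounds, tw(G) = 1.

Treewidth 1.
One optimal decomposition is:
Bags: B1 = {2, 6}  B2 = {4, 6}  B3 = {4, 7}  B4 = {2, 3}  B5 = {4, 5}  B6 = {1, 6}  B7 = {6, 8}  B8 = {0, 6}
Tree: B1–B2, B2–B3, B1–B4, B2–B5, B2–B6, B1–B7, B6–B8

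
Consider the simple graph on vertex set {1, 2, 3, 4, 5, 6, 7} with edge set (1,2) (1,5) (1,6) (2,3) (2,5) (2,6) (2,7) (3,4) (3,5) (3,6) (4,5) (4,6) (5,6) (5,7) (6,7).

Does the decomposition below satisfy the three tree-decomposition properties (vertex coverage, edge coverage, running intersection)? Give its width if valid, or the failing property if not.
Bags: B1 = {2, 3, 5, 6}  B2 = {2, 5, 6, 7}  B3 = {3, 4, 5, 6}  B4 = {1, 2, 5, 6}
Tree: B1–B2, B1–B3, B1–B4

Every vertex of G appears in some bag (union = {1, 2, 3, 4, 5, 6, 7}); every edge is covered by a bag; and for each vertex v the set of bags containing v is connected in the bag tree. The decomposition is therefore valid. The largest bag has 4 vertices, so the width is 3.

Yes; width 3.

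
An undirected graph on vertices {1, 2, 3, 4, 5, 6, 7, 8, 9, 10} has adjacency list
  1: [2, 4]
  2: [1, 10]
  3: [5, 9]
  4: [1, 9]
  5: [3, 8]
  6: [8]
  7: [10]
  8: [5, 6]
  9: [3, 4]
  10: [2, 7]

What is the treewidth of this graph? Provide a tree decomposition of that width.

The largest bag has 2 vertices, giving width 1; this decomposition certifies tw(G) ≤ 1. Any graph with an edge has treewidth ≥ 1, and G has the edge 7–10. The upper and lower bounds meet at 1, so that is the treewidth.

Treewidth 1.
One optimal decomposition is:
Bags: B1 = {7, 10}  B2 = {2, 10}  B3 = {1, 2}  B4 = {1, 4}  B5 = {4, 9}  B6 = {3, 9}  B7 = {3, 5}  B8 = {5, 8}  B9 = {6, 8}
Tree: B1–B2, B2–B3, B3–B4, B4–B5, B5–B6, B6–B7, B7–B8, B8–B9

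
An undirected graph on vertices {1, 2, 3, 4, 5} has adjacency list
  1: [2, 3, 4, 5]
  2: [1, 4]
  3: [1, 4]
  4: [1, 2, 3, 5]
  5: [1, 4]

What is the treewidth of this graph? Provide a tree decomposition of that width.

Each bag holds 3 vertices, so the decomposition has width 2, which upper-bounds the treewidth. For the lower bound, the 3 vertices {1, 2, 4} are pairwise adjacent, and any tree decomposition puts a clique entirely inside one bag — forcing width ≥ 2. Combining the bounds, tw(G) = 2.

Treewidth 2.
One optimal decomposition is:
Bags: B1 = {1, 2, 4}  B2 = {1, 3, 4}  B3 = {1, 4, 5}
Tree: B1–B2, B2–B3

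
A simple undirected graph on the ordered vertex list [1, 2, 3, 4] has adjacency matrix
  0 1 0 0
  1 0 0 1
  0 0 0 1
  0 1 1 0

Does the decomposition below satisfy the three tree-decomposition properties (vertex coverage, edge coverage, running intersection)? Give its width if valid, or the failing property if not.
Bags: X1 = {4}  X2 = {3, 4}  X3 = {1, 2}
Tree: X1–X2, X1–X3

A tree decomposition must satisfy three properties: every vertex lies in some bag; for every edge, both endpoints lie together in some bag; and for every vertex, the bags containing it form a connected subtree. Here edge (2,4) lies in no bag, so the decomposition is invalid.

No — edge (2,4) lies in no bag.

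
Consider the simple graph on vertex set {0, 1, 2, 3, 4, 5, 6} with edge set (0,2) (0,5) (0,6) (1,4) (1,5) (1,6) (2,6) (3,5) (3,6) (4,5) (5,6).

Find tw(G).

2

A width-2 tree decomposition is:
Bags: B1 = {1, 5, 6}  B2 = {1, 4, 5}  B3 = {0, 5, 6}  B4 = {0, 2, 6}  B5 = {3, 5, 6}
Tree: B1–B2, B1–B3, B3–B4, B3–B5
Each bag holds 3 vertices, so the decomposition has width 2, which upper-bounds the treewidth. For the lower bound, the 3 vertices {0, 2, 6} are pairwise adjacent, and any tree decomposition puts a clique entirely inside one bag — forcing width ≥ 2. Hence tw(G) = 2 exactly.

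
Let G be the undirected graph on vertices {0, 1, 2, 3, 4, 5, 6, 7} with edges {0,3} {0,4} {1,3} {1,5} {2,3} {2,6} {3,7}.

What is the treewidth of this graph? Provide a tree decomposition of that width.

The largest bag has 2 vertices, giving width 1; this decomposition certifies tw(G) ≤ 1. Since G has at least one edge (e.g. 7–3), it is not an edgeless graph, so tw(G) ≥ 1. Combining the bounds, tw(G) = 1.

Treewidth 1.
One such decomposition:
Bags: B1 = {3, 7}  B2 = {0, 3}  B3 = {1, 3}  B4 = {2, 3}  B5 = {0, 4}  B6 = {1, 5}  B7 = {2, 6}
Tree: B1–B2, B2–B3, B1–B4, B2–B5, B3–B6, B4–B7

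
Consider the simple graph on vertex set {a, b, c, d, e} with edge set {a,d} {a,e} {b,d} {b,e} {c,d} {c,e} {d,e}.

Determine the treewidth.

A width-2 tree decomposition is:
Bags: B1 = {c, d, e}  B2 = {b, d, e}  B3 = {a, d, e}
Tree: B1–B2, B2–B3
Each bag holds 3 vertices, so the decomposition has width 2, which upper-bounds the treewidth. For the lower bound, the 3 vertices {c, d, e} are pairwise adjacent, and any tree decomposition puts a clique entirely inside one bag — forcing width ≥ 2. Combining the bounds, tw(G) = 2.

2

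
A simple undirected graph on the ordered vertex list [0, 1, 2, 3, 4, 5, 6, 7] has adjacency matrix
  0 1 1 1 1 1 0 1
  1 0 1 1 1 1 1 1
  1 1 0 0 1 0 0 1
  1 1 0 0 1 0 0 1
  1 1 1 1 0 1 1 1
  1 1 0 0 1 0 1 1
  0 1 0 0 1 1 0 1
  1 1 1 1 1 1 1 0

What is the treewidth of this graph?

A width-4 tree decomposition is:
Bags: B1 = {0, 1, 3, 4, 7}  B2 = {0, 1, 4, 5, 7}  B3 = {0, 1, 2, 4, 7}  B4 = {1, 4, 5, 6, 7}
Tree: B1–B2, B2–B3, B2–B4
Every bag has size at most 5, so the width is 5 − 1 = 4 and tw(G) ≤ 4. For the lower bound, the 5 vertices {0, 1, 2, 4, 7} are pairwise adjacent, and any tree decomposition puts a clique entirely inside one bag — forcing width ≥ 4. The upper and lower bounds meet at 4, so that is the treewidth.

4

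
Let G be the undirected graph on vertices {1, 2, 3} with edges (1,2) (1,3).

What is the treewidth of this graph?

A width-1 tree decomposition is:
Bags: B1 = {1, 3}  B2 = {1, 2}
Tree: B1–B2
The largest bag has 2 vertices, giving width 1; this decomposition certifies tw(G) ≤ 1. Any graph with an edge has treewidth ≥ 1, and G has the edge 1–3. Therefore the treewidth is 1.

1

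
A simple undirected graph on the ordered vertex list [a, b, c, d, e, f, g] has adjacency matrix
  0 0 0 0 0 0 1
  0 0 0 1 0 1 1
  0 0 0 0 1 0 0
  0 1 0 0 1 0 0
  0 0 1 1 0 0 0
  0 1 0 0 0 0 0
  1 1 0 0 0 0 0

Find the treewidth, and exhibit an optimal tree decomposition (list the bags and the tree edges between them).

The largest bag has 2 vertices, giving width 1; this decomposition certifies tw(G) ≤ 1. Since G has at least one edge (e.g. d–b), it is not an edgeless graph, so tw(G) ≥ 1. Hence tw(G) = 1 exactly.

Treewidth 1.
One such decomposition:
Bags: B1 = {b, d}  B2 = {d, e}  B3 = {b, f}  B4 = {c, e}  B5 = {b, g}  B6 = {a, g}
Tree: B1–B2, B1–B3, B2–B4, B1–B5, B5–B6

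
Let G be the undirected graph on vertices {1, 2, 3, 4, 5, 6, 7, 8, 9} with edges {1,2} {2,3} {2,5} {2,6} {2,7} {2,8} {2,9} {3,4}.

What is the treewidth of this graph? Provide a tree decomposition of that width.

Treewidth 1.
Bags: B1 = {2, 5}  B2 = {1, 2}  B3 = {2, 6}  B4 = {2, 7}  B5 = {2, 3}  B6 = {2, 8}  B7 = {3, 4}  B8 = {2, 9}
Tree: B1–B2, B2–B3, B3–B4, B3–B5, B5–B6, B5–B7, B3–B8

Each bag holds 2 vertices, so the decomposition has width 1, which upper-bounds the treewidth. Any graph with an edge has treewidth ≥ 1, and G has the edge 2–5. The upper and lower bounds meet at 1, so that is the treewidth.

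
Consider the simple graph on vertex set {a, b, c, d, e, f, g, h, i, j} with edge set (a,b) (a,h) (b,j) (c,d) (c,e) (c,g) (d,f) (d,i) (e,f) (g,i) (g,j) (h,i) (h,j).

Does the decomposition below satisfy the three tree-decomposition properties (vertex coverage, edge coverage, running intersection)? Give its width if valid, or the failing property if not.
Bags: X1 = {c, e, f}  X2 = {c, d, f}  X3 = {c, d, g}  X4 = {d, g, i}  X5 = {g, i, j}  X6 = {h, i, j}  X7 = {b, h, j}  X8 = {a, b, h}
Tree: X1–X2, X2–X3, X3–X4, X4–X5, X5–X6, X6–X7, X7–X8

Yes; width 2.

Every vertex of G appears in some bag (union = {a, b, c, d, e, f, g, h, i, j}); every edge is covered by a bag; and for each vertex v the set of bags containing v is connected in the bag tree. The decomposition is therefore valid. The largest bag has 3 vertices, so the width is 2.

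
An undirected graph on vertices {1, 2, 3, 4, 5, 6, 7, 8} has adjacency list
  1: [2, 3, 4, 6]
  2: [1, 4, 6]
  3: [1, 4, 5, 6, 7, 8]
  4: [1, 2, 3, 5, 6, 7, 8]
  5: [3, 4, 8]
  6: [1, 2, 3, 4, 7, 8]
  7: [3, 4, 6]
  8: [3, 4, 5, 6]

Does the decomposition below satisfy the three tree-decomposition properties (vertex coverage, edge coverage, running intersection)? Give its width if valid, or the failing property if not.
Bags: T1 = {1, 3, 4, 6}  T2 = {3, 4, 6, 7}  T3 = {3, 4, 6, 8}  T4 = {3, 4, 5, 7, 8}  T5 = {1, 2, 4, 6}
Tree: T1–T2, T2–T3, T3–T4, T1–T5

A tree decomposition must satisfy three properties: every vertex lies in some bag; for every edge, both endpoints lie together in some bag; and for every vertex, the bags containing it form a connected subtree. Here bags containing vertex 7 are not connected in the tree, so the decomposition is invalid.

No — bags containing vertex 7 are not connected in the tree.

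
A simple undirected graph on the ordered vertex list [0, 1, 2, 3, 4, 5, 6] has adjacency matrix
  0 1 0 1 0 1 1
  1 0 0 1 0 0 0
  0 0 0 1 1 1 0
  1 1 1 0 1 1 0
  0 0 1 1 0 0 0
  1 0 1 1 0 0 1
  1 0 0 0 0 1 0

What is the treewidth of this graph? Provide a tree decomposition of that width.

Treewidth 2.
One optimal decomposition is:
Bags: B1 = {2, 3, 5}  B2 = {0, 3, 5}  B3 = {0, 5, 6}  B4 = {2, 3, 4}  B5 = {0, 1, 3}
Tree: B1–B2, B2–B3, B1–B4, B2–B5

Each bag holds 3 vertices, so the decomposition has width 2, which upper-bounds the treewidth. Conversely, {0, 1, 3} is a clique of size 3, and the vertices of any clique must share a bag in every tree decomposition; so some bag has ≥ 3 vertices and tw(G) ≥ 2. Therefore the treewidth is 2.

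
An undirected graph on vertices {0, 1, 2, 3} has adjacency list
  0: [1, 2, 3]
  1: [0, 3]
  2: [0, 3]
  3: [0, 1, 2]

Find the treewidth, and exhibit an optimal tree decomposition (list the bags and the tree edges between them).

Every bag has size at most 3, so the width is 3 − 1 = 2 and tw(G) ≤ 2. On the other hand G contains the 3-clique {0, 1, 3}. A clique must lie in a single bag of any decomposition, so no decomposition can have width below 2. Hence tw(G) = 2 exactly.

Treewidth 2.
One optimal decomposition is:
Bags: B1 = {0, 1, 3}  B2 = {0, 2, 3}
Tree: B1–B2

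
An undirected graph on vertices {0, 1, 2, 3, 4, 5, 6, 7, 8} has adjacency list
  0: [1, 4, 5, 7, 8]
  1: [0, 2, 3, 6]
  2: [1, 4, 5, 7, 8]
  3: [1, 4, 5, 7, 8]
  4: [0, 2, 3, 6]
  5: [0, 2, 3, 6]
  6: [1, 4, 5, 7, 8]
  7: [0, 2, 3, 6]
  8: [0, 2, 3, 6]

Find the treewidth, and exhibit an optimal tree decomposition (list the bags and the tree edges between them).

Each bag holds 5 vertices, so the decomposition has width 4, which upper-bounds the treewidth. For the lower bound: the 5 vertex sets {2,4}, {6,7}, {3,5}, {0}, {8} are disjoint, each induces a connected subgraph, and every pair is joined by at least one edge of G. Contracting each set to a single vertex therefore yields K_{5} as a minor, and since treewidth is minor-monotone, tw(G) ≥ tw(K_{5}) = 4. The upper and lower bounds meet at 4, so that is the treewidth.

Treewidth 4.
One such decomposition:
Bags: B1 = {0, 2, 3, 4, 6}  B2 = {0, 2, 3, 6, 7}  B3 = {0, 2, 3, 5, 6}  B4 = {0, 2, 3, 6, 8}  B5 = {0, 1, 2, 3, 6}
Tree: B1–B2, B2–B3, B3–B4, B4–B5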